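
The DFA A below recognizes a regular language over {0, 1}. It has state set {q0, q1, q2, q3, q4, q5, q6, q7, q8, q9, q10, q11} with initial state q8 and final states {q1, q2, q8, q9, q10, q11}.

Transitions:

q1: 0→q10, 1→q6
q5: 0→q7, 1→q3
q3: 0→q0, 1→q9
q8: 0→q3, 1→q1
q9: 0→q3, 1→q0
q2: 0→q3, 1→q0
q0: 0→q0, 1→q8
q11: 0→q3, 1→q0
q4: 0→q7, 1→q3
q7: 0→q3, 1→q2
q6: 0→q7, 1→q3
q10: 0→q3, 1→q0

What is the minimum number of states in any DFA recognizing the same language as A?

7

Reachable states from the start: {q0,q1,q2,q3,q6,q7,q8,q9,q10}. Unreachable: {q4,q5,q11} — drop them.
P0 = {q1,q2,q8,q9,q10} | {q0,q3,q6,q7}.
On input 0, block {q1,q2,q8,q9,q10} splits into {q2,q8,q9,q10} and {q1}.
On input 1, block {q2,q8,q9,q10} splits into {q2,q9,q10} and {q8}.
Split {q0,q3,q6,q7} by δ(·,1) → {q3,q7} and {q0} and {q6}.
Split {q3,q7} by δ(·,0) → {q3} and {q7}.
Stable partition: {q2,q9,q10} | {q3} | {q1} | {q8} | {q0} | {q6} | {q7} — 7 equivalence classes.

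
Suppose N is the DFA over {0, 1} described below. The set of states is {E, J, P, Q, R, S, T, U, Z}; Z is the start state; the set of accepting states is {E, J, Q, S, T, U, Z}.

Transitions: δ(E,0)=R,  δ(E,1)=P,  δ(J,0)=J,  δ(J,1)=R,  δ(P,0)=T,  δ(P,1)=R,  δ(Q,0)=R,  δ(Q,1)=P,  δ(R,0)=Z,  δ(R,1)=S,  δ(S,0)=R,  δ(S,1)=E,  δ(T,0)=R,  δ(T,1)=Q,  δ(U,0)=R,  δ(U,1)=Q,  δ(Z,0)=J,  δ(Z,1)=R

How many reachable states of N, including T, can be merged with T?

2

Reachable states from the start: {E,J,P,Q,R,S,T,Z}. Unreachable: {U} — drop them.
P0 = {E,J,Q,S,T,Z} | {P,R}.
Refine {E,J,Q,S,T,Z} on symbol 0: members go to different blocks, giving {E,Q,S,T} and {J,Z}.
Refine {E,Q,S,T} on symbol 1: members go to different blocks, giving {E,Q} and {S,T}.
Split {P,R} by δ(·,0) → {P} and {R}.
The partition is now stable with 5 blocks: {E,Q} | {P} | {J,Z} | {S,T} | {R}.
State T belongs to the block {S,T}, which has 2 states.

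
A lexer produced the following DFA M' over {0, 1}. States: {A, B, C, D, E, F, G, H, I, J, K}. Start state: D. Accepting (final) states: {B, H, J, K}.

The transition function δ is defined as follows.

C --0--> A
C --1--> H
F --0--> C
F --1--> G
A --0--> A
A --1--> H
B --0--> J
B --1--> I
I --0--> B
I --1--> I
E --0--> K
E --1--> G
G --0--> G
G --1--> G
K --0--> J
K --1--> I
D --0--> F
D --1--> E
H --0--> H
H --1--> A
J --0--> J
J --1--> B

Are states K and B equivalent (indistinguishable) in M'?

All states are reachable from the start state.
P0 = {B,H,J,K} | {A,C,D,E,F,G,I}.
Refine {B,H,J,K} on symbol 1: members go to different blocks, giving {B,H,K} and {J}.
Refine {B,H,K} on symbol 0: members go to different blocks, giving {B,K} and {H}.
Refine {A,C,D,E,F,G,I} on symbol 0: members go to different blocks, giving {A,C,D,F,G} and {E,I}.
On input 1, block {A,C,D,F,G} splits into {A,C} and {F,G} and {D}.
Split {E,I} by δ(·,1) → {E} and {I}.
Split {F,G} by δ(·,0) → {F} and {G}.
The partition is now stable with 9 blocks: {B,K} | {A,C} | {J} | {H} | {E} | {F} | {D} | {I} | {G}.
K and B lie in the same block of the stable partition, so they are equivalent — no string distinguishes them.

Yes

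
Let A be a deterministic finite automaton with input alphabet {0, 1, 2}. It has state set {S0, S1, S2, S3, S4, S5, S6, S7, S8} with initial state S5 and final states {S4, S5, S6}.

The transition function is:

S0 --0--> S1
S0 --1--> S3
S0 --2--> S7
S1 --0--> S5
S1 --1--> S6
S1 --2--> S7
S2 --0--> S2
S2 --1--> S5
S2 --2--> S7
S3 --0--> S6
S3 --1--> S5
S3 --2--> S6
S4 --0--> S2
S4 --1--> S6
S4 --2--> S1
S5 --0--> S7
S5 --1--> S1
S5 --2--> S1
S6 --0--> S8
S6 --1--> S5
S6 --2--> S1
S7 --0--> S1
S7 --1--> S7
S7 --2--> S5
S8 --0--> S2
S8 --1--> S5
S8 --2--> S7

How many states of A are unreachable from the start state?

3

No path from S5 leads to S0, S3, S4; the other 6 states are all reachable.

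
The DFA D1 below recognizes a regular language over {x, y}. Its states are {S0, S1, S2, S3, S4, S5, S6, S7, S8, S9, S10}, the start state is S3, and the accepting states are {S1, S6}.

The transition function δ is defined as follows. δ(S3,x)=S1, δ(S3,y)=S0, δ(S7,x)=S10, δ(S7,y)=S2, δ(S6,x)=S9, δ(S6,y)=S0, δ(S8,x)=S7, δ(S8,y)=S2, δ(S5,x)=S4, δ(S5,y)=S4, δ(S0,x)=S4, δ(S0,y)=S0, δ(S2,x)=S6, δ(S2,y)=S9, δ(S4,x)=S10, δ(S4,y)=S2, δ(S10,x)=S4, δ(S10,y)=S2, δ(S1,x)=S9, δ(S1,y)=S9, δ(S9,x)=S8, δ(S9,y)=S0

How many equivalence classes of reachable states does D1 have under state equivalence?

First remove the unreachable states {S5}; 10 states remain.
Initial partition by acceptance: {S1,S6} | {S0,S2,S3,S4,S7,S8,S9,S10}.
Refine {S0,S2,S3,S4,S7,S8,S9,S10} on symbol x: members go to different blocks, giving {S0,S4,S7,S8,S9,S10} and {S2,S3}.
On input y, block {S0,S4,S7,S8,S9,S10} splits into {S4,S7,S8,S10} and {S0,S9}.
No further refinement is possible. Final partition (4 blocks): {S1,S6} | {S4,S7,S8,S10} | {S2,S3} | {S0,S9}.

4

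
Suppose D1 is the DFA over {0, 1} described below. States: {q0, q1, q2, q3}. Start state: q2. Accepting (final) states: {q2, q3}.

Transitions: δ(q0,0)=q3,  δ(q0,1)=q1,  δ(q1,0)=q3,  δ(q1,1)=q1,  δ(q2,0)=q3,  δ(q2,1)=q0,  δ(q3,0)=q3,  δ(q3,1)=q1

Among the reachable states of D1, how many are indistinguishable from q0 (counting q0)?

2

Every state is reachable, so we keep all 4.
P0 = {q2,q3} | {q0,q1}.
Stable partition: {q2,q3} | {q0,q1} — 2 equivalence classes.
The equivalence class containing q0 is {q0,q1}, of size 2.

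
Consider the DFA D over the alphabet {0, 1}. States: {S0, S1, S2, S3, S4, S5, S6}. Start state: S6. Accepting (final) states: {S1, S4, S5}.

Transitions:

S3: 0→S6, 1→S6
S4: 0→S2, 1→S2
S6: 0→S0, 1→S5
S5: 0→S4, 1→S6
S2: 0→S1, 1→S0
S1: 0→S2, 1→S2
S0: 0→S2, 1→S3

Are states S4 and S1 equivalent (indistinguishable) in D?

Initial partition by acceptance: {S1,S4,S5} | {S0,S2,S3,S6}.
Split {S1,S4,S5} by δ(·,0) → {S1,S4} and {S5}.
Refine {S0,S2,S3,S6} on symbol 0: members go to different blocks, giving {S0,S3,S6} and {S2}.
Refine {S0,S3,S6} on symbol 0: members go to different blocks, giving {S3,S6} and {S0}.
Refine {S3,S6} on symbol 0: members go to different blocks, giving {S3} and {S6}.
The partition is now stable with 6 blocks: {S1,S4} | {S3} | {S5} | {S2} | {S0} | {S6}.
S4 and S1 lie in the same block of the stable partition, so they are equivalent — no string distinguishes them.

Yes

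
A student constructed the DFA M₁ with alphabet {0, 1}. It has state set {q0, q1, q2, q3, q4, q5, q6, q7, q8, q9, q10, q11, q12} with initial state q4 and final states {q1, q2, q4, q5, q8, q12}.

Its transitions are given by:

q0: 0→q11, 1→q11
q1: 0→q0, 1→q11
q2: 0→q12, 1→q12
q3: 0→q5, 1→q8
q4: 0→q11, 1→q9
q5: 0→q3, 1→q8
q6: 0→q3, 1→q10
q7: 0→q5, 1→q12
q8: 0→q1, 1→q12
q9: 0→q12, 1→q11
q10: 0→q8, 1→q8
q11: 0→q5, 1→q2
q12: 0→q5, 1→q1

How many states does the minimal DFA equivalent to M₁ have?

10

States {q6,q7,q10} cannot be reached from the start state, so discard them.
P0 = {q1,q2,q4,q5,q8,q12} | {q0,q3,q9,q11}.
Refine {q1,q2,q4,q5,q8,q12} on symbol 0: members go to different blocks, giving {q1,q4,q5} and {q2,q8,q12}.
On input 1, block {q1,q4,q5} splits into {q1,q4} and {q5}.
On input 0, block {q0,q3,q9,q11} splits into {q3,q11} and {q0} and {q9}.
Refine {q1,q4} on symbol 0: members go to different blocks, giving {q1} and {q4}.
Refine {q2,q8,q12} on symbol 0: members go to different blocks, giving {q2} and {q8} and {q12}.
On input 1, block {q3,q11} splits into {q3} and {q11}.
The partition is now stable with 10 blocks: {q1} | {q3} | {q2} | {q5} | {q0} | {q9} | {q4} | {q8} | {q12} | {q11}.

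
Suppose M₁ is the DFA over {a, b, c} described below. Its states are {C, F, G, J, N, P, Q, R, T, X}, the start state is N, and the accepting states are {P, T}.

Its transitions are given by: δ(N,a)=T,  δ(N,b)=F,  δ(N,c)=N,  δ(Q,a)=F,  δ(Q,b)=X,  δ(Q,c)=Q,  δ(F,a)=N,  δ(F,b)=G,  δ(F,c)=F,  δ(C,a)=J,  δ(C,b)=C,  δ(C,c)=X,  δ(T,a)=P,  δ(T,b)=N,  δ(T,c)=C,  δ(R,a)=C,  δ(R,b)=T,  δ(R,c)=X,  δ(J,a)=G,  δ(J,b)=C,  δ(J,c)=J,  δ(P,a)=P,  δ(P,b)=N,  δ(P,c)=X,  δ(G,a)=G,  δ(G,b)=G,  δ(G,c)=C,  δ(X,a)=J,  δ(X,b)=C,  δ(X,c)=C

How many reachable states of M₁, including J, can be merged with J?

4

States {Q,R} cannot be reached from the start state, so discard them.
Start with accepting vs non-accepting: {P,T} | {C,F,G,J,N,X}.
On input a, block {C,F,G,J,N,X} splits into {C,F,G,J,X} and {N}.
Refine {C,F,G,J,X} on symbol a: members go to different blocks, giving {C,G,J,X} and {F}.
The partition is now stable with 4 blocks: {P,T} | {C,G,J,X} | {N} | {F}.
State J belongs to the block {C,G,J,X}, which has 4 states.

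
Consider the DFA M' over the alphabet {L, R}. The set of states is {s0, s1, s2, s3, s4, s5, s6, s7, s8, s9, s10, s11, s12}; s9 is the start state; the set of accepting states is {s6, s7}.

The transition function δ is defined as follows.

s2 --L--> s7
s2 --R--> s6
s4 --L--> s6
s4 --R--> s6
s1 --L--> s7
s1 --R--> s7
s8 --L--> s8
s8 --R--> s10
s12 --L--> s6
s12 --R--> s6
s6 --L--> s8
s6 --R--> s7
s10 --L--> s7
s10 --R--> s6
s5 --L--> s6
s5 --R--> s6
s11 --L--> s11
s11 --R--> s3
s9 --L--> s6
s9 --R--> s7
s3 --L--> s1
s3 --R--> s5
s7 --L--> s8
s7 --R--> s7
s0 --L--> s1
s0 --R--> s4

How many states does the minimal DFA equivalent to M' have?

First remove the unreachable states {s0,s1,s2,s3,s4,s5,s11,s12}; 5 states remain.
Start with accepting vs non-accepting: {s6,s7} | {s8,s9,s10}.
On input L, block {s8,s9,s10} splits into {s9,s10} and {s8}.
Stable partition: {s6,s7} | {s9,s10} | {s8} — 3 equivalence classes.

3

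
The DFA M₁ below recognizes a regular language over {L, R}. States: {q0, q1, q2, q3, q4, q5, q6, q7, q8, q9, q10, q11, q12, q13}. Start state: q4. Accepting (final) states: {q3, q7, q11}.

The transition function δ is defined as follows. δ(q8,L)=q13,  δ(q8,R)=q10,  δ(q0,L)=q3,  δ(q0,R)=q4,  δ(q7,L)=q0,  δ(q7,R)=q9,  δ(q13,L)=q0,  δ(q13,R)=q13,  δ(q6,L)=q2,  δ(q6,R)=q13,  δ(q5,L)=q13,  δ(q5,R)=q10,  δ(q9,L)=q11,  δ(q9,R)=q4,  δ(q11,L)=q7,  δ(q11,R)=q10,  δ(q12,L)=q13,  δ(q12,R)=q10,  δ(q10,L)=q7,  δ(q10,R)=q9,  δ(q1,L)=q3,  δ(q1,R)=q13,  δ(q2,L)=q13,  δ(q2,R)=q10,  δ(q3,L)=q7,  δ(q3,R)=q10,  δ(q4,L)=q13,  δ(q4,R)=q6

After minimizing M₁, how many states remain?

8

States {q1,q5,q8,q12} cannot be reached from the start state, so discard them.
P0 = {q3,q7,q11} | {q0,q2,q4,q6,q9,q10,q13}.
On input L, block {q3,q7,q11} splits into {q3,q11} and {q7}.
Split {q0,q2,q4,q6,q9,q10,q13} by δ(·,L) → {q2,q4,q6,q13} and {q0,q9} and {q10}.
Refine {q2,q4,q6,q13} on symbol L: members go to different blocks, giving {q2,q4,q6} and {q13}.
Refine {q2,q4,q6} on symbol L: members go to different blocks, giving {q2,q4} and {q6}.
Split {q2,q4} by δ(·,R) → {q2} and {q4}.
Stable partition: {q3,q11} | {q2} | {q7} | {q0,q9} | {q10} | {q13} | {q6} | {q4} — 8 equivalence classes.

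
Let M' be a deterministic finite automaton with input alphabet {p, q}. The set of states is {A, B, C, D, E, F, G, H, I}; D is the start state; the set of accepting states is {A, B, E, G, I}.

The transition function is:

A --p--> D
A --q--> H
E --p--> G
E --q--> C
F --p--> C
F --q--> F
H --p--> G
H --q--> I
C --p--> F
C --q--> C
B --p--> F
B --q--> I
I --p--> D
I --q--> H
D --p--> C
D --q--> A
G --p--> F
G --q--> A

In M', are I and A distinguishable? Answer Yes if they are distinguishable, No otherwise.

States {B,E} cannot be reached from the start state, so discard them.
P0 = {A,G,I} | {C,D,F,H}.
Split {A,G,I} by δ(·,q) → {A,I} and {G}.
Split {C,D,F,H} by δ(·,p) → {C,D,F} and {H}.
Refine {C,D,F} on symbol q: members go to different blocks, giving {C,F} and {D}.
Stable partition: {A,I} | {C,F} | {G} | {H} | {D} — 5 equivalence classes.
I and A lie in the same block of the stable partition, so they are equivalent — no string distinguishes them.

No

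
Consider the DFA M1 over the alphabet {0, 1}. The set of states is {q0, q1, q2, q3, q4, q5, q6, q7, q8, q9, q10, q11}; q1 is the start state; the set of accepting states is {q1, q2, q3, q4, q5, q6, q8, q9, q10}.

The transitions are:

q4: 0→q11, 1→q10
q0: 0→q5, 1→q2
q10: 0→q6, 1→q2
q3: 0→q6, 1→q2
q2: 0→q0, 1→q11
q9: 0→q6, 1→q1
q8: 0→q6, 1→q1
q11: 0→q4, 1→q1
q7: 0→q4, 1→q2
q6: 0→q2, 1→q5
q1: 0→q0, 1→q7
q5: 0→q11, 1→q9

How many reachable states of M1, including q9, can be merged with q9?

States {q3,q8} cannot be reached from the start state, so discard them.
Initial partition by acceptance: {q1,q2,q4,q5,q6,q9,q10} | {q0,q7,q11}.
Refine {q1,q2,q4,q5,q6,q9,q10} on symbol 0: members go to different blocks, giving {q1,q2,q4,q5} and {q6,q9,q10}.
Refine {q1,q2,q4,q5} on symbol 1: members go to different blocks, giving {q1,q2} and {q4,q5}.
Refine {q6,q9,q10} on symbol 0: members go to different blocks, giving {q9,q10} and {q6}.
The partition is now stable with 5 blocks: {q1,q2} | {q0,q7,q11} | {q9,q10} | {q4,q5} | {q6}.
State q9 belongs to the block {q9,q10}, which has 2 states.

2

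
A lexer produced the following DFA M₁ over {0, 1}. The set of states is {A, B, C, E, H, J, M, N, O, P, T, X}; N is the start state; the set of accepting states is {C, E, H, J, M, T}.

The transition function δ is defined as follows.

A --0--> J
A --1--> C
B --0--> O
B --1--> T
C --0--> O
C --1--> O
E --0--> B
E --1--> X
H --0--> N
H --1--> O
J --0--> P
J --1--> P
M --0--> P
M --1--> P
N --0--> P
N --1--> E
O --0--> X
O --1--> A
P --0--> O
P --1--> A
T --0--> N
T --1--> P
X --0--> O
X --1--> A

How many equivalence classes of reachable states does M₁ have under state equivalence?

Reachable states from the start: {A,B,C,E,J,N,O,P,T,X}. Unreachable: {H,M} — drop them.
P0 = {C,E,J,T} | {A,B,N,O,P,X}.
On input 0, block {A,B,N,O,P,X} splits into {B,N,O,P,X} and {A}.
Split {B,N,O,P,X} by δ(·,1) → {O,P,X} and {B,N}.
Split {C,E,J,T} by δ(·,0) → {E,T} and {C,J}.
The partition is now stable with 5 blocks: {E,T} | {O,P,X} | {A} | {B,N} | {C,J}.

5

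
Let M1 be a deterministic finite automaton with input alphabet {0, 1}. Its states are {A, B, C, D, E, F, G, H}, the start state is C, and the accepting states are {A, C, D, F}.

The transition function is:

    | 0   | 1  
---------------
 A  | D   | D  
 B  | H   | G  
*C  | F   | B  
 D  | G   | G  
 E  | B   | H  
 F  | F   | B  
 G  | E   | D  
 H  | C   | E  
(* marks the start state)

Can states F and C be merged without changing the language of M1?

Reachable states from the start: {B,C,D,E,F,G,H}. Unreachable: {A} — drop them.
Initial partition by acceptance: {C,D,F} | {B,E,G,H}.
Refine {C,D,F} on symbol 0: members go to different blocks, giving {C,F} and {D}.
On input 0, block {B,E,G,H} splits into {B,E,G} and {H}.
Refine {B,E,G} on symbol 0: members go to different blocks, giving {E,G} and {B}.
Refine {E,G} on symbol 0: members go to different blocks, giving {E} and {G}.
Stable partition: {C,F} | {E} | {D} | {H} | {B} | {G} — 6 equivalence classes.
F and C lie in the same block of the stable partition, so they are equivalent — no string distinguishes them.

Yes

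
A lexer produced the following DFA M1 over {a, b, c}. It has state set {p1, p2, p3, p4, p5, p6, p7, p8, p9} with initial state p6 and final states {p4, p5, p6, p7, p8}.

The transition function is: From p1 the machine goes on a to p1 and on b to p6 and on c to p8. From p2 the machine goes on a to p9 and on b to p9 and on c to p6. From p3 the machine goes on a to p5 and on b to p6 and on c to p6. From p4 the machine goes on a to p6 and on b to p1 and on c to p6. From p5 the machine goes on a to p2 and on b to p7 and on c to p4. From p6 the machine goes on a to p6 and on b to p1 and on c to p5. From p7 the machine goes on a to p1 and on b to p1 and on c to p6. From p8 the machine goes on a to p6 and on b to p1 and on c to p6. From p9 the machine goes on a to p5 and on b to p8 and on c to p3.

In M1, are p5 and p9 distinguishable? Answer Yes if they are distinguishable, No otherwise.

Yes

All states are reachable from the start state.
Initial partition by acceptance: {p4,p5,p6,p7,p8} | {p1,p2,p3,p9}.
Split {p4,p5,p6,p7,p8} by δ(·,a) → {p4,p6,p8} and {p5,p7}.
Refine {p4,p6,p8} on symbol c: members go to different blocks, giving {p4,p8} and {p6}.
Refine {p1,p2,p3,p9} on symbol a: members go to different blocks, giving {p1,p2} and {p3,p9}.
Refine {p1,p2} on symbol a: members go to different blocks, giving {p1} and {p2}.
On input a, block {p5,p7} splits into {p5} and {p7}.
On input b, block {p3,p9} splits into {p3} and {p9}.
The partition is now stable with 8 blocks: {p4,p8} | {p1} | {p5} | {p6} | {p3} | {p2} | {p7} | {p9}.
p5 and p9 end up in different blocks, so they are distinguishable. For instance, the string 'ε' is accepted from only p5.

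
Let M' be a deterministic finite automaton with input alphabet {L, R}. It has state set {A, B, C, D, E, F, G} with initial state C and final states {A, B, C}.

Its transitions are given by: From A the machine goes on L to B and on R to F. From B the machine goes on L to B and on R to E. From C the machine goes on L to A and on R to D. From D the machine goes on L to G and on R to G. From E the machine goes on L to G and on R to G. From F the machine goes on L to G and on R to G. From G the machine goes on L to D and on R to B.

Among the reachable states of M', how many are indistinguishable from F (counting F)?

3

Initial partition by acceptance: {A,B,C} | {D,E,F,G}.
Split {D,E,F,G} by δ(·,R) → {D,E,F} and {G}.
No further refinement is possible. Final partition (3 blocks): {A,B,C} | {D,E,F} | {G}.
State F belongs to the block {D,E,F}, which has 3 states.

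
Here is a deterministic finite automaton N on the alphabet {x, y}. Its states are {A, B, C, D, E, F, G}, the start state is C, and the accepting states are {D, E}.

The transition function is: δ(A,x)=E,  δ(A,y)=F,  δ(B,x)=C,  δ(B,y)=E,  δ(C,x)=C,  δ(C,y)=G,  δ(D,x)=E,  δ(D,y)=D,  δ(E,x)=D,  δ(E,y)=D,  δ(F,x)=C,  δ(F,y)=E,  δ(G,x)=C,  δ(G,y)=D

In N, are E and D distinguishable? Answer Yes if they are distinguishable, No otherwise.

No

States {A,B,F} cannot be reached from the start state, so discard them.
Start with accepting vs non-accepting: {D,E} | {C,G}.
Refine {C,G} on symbol y: members go to different blocks, giving {C} and {G}.
Stable partition: {D,E} | {C} | {G} — 3 equivalence classes.
E and D lie in the same block of the stable partition, so they are equivalent — no string distinguishes them.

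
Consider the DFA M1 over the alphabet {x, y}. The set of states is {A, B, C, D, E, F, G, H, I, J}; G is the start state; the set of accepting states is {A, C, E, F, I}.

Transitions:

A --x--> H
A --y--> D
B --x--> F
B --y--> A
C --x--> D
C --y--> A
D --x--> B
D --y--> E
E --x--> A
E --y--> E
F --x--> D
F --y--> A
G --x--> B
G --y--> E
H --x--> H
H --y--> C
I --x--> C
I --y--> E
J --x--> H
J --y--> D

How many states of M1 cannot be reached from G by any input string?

2

BFS from G reaches {A, B, C, D, E, F, G, H}; the 2 state(s) I, J are never visited.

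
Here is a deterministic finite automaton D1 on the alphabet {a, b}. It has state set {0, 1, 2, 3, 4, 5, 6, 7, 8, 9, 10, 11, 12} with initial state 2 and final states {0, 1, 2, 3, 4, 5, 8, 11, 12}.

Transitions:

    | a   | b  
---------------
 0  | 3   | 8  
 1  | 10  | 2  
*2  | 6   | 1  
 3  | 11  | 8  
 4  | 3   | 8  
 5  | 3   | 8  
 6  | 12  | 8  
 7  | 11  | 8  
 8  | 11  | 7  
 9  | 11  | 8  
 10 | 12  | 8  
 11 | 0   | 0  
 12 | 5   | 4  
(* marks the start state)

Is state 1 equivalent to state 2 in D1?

Yes

First remove the unreachable states {9}; 12 states remain.
Initial partition by acceptance: {0,1,2,3,4,5,8,11,12} | {6,7,10}.
Split {0,1,2,3,4,5,8,11,12} by δ(·,a) → {0,3,4,5,8,11,12} and {1,2}.
Split {0,3,4,5,8,11,12} by δ(·,b) → {0,3,4,5,11,12} and {8}.
Split {0,3,4,5,11,12} by δ(·,b) → {0,3,4,5} and {11,12}.
Split {0,3,4,5} by δ(·,a) → {0,4,5} and {3}.
The partition is now stable with 6 blocks: {0,4,5} | {6,7,10} | {1,2} | {8} | {11,12} | {3}.
1 and 2 lie in the same block of the stable partition, so they are equivalent — no string distinguishes them.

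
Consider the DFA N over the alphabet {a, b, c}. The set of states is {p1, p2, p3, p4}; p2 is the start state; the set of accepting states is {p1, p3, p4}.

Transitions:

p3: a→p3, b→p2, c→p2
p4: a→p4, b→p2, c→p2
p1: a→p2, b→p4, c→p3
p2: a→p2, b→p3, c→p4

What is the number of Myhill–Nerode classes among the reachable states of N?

2

Reachable states from the start: {p2,p3,p4}. Unreachable: {p1} — drop them.
Initial partition by acceptance: {p3,p4} | {p2}.
No further refinement is possible. Final partition (2 blocks): {p3,p4} | {p2}.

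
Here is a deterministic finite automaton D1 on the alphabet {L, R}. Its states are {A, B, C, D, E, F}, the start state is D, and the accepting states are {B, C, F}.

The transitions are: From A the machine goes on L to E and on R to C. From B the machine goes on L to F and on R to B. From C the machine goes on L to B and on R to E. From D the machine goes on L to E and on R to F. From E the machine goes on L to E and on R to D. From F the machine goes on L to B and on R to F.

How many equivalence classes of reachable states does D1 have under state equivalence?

Reachable states from the start: {B,D,E,F}. Unreachable: {A,C} — drop them.
P0 = {B,F} | {D,E}.
Split {D,E} by δ(·,R) → {D} and {E}.
No further refinement is possible. Final partition (3 blocks): {B,F} | {D} | {E}.

3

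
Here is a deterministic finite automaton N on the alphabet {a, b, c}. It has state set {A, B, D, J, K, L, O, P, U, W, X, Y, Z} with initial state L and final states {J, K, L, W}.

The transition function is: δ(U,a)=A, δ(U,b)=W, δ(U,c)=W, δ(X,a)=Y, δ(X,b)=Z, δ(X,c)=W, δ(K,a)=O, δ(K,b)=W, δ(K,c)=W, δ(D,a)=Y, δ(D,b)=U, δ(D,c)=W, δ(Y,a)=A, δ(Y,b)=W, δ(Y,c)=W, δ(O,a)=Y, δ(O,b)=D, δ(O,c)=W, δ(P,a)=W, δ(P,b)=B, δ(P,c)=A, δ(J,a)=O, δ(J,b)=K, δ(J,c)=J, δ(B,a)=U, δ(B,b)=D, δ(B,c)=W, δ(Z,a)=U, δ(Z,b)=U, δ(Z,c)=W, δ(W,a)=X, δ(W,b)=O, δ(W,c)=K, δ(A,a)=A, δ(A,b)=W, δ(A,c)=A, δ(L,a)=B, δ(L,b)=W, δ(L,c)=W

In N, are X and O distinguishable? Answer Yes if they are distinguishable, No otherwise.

Reachable states from the start: {A,B,D,K,L,O,U,W,X,Y,Z}. Unreachable: {J,P} — drop them.
Start with accepting vs non-accepting: {K,L,W} | {A,B,D,O,U,X,Y,Z}.
On input b, block {K,L,W} splits into {K,L} and {W}.
Refine {A,B,D,O,U,X,Y,Z} on symbol b: members go to different blocks, giving {B,D,O,X,Z} and {A,U,Y}.
Refine {B,D,O,X,Z} on symbol b: members go to different blocks, giving {B,O,X} and {D,Z}.
Refine {A,U,Y} on symbol c: members go to different blocks, giving {U,Y} and {A}.
The partition is now stable with 6 blocks: {K,L} | {B,O,X} | {W} | {U,Y} | {D,Z} | {A}.
X and O lie in the same block of the stable partition, so they are equivalent — no string distinguishes them.

No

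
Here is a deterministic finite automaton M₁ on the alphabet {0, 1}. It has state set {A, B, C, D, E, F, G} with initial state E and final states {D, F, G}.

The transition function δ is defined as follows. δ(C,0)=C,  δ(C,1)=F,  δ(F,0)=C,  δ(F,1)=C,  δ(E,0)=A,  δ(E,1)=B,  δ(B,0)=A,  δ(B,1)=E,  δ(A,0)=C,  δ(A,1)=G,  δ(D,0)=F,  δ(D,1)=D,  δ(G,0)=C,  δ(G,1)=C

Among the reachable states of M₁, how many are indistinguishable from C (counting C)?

2

First remove the unreachable states {D}; 6 states remain.
Start with accepting vs non-accepting: {F,G} | {A,B,C,E}.
Refine {A,B,C,E} on symbol 1: members go to different blocks, giving {A,C} and {B,E}.
Stable partition: {F,G} | {A,C} | {B,E} — 3 equivalence classes.
State C belongs to the block {A,C}, which has 2 states.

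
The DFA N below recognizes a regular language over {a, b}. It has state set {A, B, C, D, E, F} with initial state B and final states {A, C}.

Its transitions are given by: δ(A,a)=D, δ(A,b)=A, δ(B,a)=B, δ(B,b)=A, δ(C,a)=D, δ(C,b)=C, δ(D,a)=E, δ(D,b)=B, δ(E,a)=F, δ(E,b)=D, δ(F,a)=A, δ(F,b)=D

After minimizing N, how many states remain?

5

First remove the unreachable states {C}; 5 states remain.
P0 = {A} | {B,D,E,F}.
On input a, block {B,D,E,F} splits into {B,D,E} and {F}.
Split {B,D,E} by δ(·,a) → {B,D} and {E}.
Split {B,D} by δ(·,a) → {B} and {D}.
Stable partition: {A} | {B} | {F} | {E} | {D} — 5 equivalence classes.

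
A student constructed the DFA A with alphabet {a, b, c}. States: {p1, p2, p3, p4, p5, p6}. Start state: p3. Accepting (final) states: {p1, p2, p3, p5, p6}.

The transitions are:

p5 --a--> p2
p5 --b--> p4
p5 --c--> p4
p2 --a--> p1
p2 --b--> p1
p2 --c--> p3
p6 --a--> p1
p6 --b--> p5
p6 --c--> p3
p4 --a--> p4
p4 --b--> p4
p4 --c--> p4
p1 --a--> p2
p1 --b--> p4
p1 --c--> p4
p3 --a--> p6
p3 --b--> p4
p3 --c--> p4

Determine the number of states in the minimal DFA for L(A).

All states are reachable from the start state.
Initial partition by acceptance: {p1,p2,p3,p5,p6} | {p4}.
Refine {p1,p2,p3,p5,p6} on symbol b: members go to different blocks, giving {p1,p3,p5} and {p2,p6}.
Stable partition: {p1,p3,p5} | {p4} | {p2,p6} — 3 equivalence classes.

3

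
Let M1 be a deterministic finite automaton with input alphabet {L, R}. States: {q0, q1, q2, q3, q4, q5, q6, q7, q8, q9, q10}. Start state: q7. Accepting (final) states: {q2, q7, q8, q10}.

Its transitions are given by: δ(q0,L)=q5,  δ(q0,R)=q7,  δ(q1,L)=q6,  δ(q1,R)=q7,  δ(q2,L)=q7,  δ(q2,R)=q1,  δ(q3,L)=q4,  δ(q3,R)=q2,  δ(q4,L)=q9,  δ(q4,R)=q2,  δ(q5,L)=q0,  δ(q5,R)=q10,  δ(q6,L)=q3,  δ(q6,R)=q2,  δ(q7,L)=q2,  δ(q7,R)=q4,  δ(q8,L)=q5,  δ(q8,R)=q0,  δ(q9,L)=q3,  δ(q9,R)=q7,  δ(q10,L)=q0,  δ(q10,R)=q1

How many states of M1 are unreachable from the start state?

Starting at q7 and following transitions, the reachable set is {q1, q2, q3, q4, q6, q7, q9}. That leaves q0, q5, q8, q10 unreachable — 4 in total.

4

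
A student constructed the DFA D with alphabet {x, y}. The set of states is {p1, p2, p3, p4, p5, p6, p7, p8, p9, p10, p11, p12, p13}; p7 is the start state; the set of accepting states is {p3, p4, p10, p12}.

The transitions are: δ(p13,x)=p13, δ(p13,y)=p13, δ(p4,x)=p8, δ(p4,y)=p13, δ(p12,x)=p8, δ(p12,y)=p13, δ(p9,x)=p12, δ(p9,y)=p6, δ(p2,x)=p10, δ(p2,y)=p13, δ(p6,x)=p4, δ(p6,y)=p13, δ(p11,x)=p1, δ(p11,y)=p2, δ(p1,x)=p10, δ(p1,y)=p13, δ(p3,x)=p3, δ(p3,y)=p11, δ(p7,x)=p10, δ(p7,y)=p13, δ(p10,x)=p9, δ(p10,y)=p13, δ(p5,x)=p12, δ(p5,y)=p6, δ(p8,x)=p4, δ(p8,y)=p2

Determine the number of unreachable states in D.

Starting at p7 and following transitions, the reachable set is {p2, p4, p6, p7, p8, p9, p10, p12, p13}. That leaves p1, p3, p5, p11 unreachable — 4 in total.

4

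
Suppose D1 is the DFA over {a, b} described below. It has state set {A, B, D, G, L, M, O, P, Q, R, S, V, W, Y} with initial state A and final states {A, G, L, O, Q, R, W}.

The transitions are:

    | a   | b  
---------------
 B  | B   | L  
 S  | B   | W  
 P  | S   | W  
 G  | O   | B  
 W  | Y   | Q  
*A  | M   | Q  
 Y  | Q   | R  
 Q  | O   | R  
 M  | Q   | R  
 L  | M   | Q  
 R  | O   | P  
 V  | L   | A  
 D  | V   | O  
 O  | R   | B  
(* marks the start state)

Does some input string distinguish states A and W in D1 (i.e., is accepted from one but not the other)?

No

First remove the unreachable states {D,G,V}; 11 states remain.
P0 = {A,L,O,Q,R,W} | {B,M,P,S,Y}.
Split {A,L,O,Q,R,W} by δ(·,a) → {O,Q,R} and {A,L,W}.
Refine {O,Q,R} on symbol b: members go to different blocks, giving {O,R} and {Q}.
Refine {B,M,P,S,Y} on symbol a: members go to different blocks, giving {B,P,S} and {M,Y}.
No further refinement is possible. Final partition (5 blocks): {O,R} | {B,P,S} | {A,L,W} | {Q} | {M,Y}.
A and W lie in the same block of the stable partition, so they are equivalent — no string distinguishes them.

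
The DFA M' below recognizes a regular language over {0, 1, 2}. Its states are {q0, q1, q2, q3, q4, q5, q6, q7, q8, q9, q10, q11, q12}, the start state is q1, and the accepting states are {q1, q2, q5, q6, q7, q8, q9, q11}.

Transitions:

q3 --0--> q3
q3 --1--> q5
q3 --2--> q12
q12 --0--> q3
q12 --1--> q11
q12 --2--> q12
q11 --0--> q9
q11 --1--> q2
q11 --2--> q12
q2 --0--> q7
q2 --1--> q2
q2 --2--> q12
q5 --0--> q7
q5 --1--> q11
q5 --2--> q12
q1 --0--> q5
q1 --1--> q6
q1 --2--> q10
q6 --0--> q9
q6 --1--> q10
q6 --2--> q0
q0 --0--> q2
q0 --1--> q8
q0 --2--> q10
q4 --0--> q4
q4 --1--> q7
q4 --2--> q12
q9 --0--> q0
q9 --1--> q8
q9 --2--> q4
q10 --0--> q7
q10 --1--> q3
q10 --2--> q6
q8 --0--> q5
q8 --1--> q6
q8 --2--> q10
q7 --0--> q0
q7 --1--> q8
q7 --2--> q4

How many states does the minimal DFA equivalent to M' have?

All states are reachable from the start state.
Start with accepting vs non-accepting: {q1,q2,q5,q6,q7,q8,q9,q11} | {q0,q3,q4,q10,q12}.
Split {q1,q2,q5,q6,q7,q8,q9,q11} by δ(·,0) → {q1,q2,q5,q6,q8,q11} and {q7,q9}.
Split {q1,q2,q5,q6,q8,q11} by δ(·,0) → {q2,q5,q6,q11} and {q1,q8}.
On input 1, block {q2,q5,q6,q11} splits into {q2,q5,q11} and {q6}.
Refine {q0,q3,q4,q10,q12} on symbol 0: members go to different blocks, giving {q3,q4,q12} and {q0} and {q10}.
Split {q3,q4,q12} by δ(·,1) → {q3,q12} and {q4}.
The partition is now stable with 8 blocks: {q2,q5,q11} | {q3,q12} | {q7,q9} | {q1,q8} | {q6} | {q0} | {q10} | {q4}.

8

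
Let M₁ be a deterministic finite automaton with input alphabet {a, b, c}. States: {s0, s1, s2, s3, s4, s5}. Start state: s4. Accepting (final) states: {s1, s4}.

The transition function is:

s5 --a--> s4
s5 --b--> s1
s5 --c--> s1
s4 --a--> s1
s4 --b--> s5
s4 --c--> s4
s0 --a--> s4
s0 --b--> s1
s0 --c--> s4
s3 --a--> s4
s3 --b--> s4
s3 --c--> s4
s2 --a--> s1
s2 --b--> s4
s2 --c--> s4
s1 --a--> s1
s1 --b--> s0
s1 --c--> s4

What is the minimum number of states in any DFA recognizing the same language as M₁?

2

First remove the unreachable states {s2,s3}; 4 states remain.
Initial partition by acceptance: {s1,s4} | {s0,s5}.
The partition is now stable with 2 blocks: {s1,s4} | {s0,s5}.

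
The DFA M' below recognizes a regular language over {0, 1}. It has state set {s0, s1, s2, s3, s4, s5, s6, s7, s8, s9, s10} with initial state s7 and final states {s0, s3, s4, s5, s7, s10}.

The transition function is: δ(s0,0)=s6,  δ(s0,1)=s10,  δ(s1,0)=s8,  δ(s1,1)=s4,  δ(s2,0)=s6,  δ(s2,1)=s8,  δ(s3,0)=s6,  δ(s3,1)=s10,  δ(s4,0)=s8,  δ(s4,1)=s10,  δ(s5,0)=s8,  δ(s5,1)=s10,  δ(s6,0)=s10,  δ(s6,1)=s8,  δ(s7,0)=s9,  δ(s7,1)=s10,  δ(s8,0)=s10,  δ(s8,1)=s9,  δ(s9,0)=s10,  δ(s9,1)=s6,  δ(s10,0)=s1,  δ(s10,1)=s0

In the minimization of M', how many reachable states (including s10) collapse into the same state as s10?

States {s2,s3,s5} cannot be reached from the start state, so discard them.
Start with accepting vs non-accepting: {s0,s4,s7,s10} | {s1,s6,s8,s9}.
On input 0, block {s1,s6,s8,s9} splits into {s6,s8,s9} and {s1}.
Refine {s0,s4,s7,s10} on symbol 0: members go to different blocks, giving {s0,s4,s7} and {s10}.
Stable partition: {s0,s4,s7} | {s6,s8,s9} | {s1} | {s10} — 4 equivalence classes.
State s10 belongs to the block {s10}, which has 1 states.

1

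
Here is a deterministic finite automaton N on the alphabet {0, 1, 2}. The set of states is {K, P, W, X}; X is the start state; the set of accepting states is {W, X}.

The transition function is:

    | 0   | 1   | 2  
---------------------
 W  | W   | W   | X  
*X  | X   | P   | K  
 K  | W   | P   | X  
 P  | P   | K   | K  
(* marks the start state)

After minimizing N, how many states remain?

4

All states are reachable from the start state.
P0 = {W,X} | {K,P}.
Refine {W,X} on symbol 1: members go to different blocks, giving {W} and {X}.
Split {K,P} by δ(·,0) → {P} and {K}.
The partition is now stable with 4 blocks: {W} | {P} | {X} | {K}.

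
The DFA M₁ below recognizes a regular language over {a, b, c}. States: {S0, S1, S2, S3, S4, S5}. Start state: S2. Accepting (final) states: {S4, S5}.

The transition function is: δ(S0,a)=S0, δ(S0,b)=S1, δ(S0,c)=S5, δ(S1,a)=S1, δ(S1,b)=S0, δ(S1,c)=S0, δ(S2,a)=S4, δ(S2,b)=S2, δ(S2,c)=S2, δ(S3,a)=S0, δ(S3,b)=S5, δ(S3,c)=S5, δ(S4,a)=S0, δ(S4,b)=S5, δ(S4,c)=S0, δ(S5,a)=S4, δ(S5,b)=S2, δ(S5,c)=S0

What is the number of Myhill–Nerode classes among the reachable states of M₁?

5

States {S3} cannot be reached from the start state, so discard them.
Initial partition by acceptance: {S4,S5} | {S0,S1,S2}.
Split {S4,S5} by δ(·,a) → {S4} and {S5}.
On input a, block {S0,S1,S2} splits into {S0,S1} and {S2}.
Split {S0,S1} by δ(·,c) → {S0} and {S1}.
Stable partition: {S4} | {S0} | {S5} | {S2} | {S1} — 5 equivalence classes.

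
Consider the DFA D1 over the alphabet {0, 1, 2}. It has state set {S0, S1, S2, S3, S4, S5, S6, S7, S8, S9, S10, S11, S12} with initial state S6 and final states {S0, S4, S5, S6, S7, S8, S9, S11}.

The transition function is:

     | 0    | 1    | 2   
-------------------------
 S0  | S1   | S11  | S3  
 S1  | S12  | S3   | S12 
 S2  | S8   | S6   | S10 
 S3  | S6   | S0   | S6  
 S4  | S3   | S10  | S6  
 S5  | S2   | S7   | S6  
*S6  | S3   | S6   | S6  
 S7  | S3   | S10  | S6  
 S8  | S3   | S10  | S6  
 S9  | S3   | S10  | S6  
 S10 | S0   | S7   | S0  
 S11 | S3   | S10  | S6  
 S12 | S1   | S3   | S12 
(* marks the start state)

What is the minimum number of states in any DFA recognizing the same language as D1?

States {S2,S4,S5,S8,S9} cannot be reached from the start state, so discard them.
P0 = {S0,S6,S7,S11} | {S1,S3,S10,S12}.
Split {S0,S6,S7,S11} by δ(·,1) → {S0,S6} and {S7,S11}.
Refine {S0,S6} on symbol 1: members go to different blocks, giving {S0} and {S6}.
On input 0, block {S1,S3,S10,S12} splits into {S1,S12} and {S3} and {S10}.
Stable partition: {S0} | {S1,S12} | {S7,S11} | {S6} | {S3} | {S10} — 6 equivalence classes.

6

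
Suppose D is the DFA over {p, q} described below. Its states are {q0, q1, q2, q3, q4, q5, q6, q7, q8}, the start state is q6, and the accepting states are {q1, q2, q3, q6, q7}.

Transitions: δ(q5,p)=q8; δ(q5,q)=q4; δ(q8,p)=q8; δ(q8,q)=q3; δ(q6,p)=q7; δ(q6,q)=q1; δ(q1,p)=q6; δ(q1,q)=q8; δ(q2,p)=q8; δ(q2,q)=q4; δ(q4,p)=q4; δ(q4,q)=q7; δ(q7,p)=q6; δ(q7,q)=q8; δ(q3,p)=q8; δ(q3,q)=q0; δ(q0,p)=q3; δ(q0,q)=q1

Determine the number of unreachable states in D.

No path from q6 leads to q2, q4, q5; the other 6 states are all reachable.

3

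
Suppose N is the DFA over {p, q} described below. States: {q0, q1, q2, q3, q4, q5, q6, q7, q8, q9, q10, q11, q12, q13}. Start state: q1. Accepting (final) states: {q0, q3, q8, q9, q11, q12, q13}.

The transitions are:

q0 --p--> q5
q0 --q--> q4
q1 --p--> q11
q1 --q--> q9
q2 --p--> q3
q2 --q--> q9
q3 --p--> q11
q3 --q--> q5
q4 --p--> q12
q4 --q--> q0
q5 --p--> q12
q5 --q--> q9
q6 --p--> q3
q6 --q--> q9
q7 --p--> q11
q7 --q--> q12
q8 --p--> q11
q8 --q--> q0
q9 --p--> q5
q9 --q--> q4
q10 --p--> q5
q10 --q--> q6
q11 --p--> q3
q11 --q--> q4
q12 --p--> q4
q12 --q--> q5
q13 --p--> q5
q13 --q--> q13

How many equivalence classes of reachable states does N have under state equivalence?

States {q2,q6,q7,q8,q10,q13} cannot be reached from the start state, so discard them.
P0 = {q0,q3,q9,q11,q12} | {q1,q4,q5}.
On input p, block {q0,q3,q9,q11,q12} splits into {q0,q9,q12} and {q3,q11}.
On input p, block {q1,q4,q5} splits into {q4,q5} and {q1}.
Stable partition: {q0,q9,q12} | {q4,q5} | {q3,q11} | {q1} — 4 equivalence classes.

4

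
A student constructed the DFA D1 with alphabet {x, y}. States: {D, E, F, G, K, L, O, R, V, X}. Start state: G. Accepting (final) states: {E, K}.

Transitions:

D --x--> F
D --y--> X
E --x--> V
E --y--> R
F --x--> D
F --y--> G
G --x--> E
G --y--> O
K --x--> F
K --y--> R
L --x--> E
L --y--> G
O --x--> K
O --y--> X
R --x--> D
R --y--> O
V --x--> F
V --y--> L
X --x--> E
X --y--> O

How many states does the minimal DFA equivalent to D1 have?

All states are reachable from the start state.
P0 = {E,K} | {D,F,G,L,O,R,V,X}.
Split {D,F,G,L,O,R,V,X} by δ(·,x) → {G,L,O,X} and {D,F,R,V}.
The partition is now stable with 3 blocks: {E,K} | {G,L,O,X} | {D,F,R,V}.

3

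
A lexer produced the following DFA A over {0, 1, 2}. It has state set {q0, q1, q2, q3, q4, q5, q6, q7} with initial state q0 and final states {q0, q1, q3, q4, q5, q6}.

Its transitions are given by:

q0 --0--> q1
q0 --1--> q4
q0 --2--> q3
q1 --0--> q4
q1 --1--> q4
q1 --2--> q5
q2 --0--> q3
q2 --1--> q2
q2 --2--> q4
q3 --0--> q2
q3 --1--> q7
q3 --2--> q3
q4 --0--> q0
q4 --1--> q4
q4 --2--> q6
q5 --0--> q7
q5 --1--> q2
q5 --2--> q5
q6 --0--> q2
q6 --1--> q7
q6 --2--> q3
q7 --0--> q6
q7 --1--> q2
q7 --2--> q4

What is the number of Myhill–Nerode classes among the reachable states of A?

3

Every state is reachable, so we keep all 8.
Initial partition by acceptance: {q0,q1,q3,q4,q5,q6} | {q2,q7}.
On input 0, block {q0,q1,q3,q4,q5,q6} splits into {q0,q1,q4} and {q3,q5,q6}.
The partition is now stable with 3 blocks: {q0,q1,q4} | {q2,q7} | {q3,q5,q6}.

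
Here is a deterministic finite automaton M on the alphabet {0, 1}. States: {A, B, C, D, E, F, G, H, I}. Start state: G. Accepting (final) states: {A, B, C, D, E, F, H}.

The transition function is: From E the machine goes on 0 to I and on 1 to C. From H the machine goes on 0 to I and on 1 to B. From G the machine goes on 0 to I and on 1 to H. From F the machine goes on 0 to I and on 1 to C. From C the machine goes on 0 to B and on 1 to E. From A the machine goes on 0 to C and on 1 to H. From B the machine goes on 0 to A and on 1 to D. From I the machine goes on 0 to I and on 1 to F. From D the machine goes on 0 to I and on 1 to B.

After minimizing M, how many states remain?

3

All states are reachable from the start state.
Start with accepting vs non-accepting: {A,B,C,D,E,F,H} | {G,I}.
Refine {A,B,C,D,E,F,H} on symbol 0: members go to different blocks, giving {D,E,F,H} and {A,B,C}.
The partition is now stable with 3 blocks: {D,E,F,H} | {G,I} | {A,B,C}.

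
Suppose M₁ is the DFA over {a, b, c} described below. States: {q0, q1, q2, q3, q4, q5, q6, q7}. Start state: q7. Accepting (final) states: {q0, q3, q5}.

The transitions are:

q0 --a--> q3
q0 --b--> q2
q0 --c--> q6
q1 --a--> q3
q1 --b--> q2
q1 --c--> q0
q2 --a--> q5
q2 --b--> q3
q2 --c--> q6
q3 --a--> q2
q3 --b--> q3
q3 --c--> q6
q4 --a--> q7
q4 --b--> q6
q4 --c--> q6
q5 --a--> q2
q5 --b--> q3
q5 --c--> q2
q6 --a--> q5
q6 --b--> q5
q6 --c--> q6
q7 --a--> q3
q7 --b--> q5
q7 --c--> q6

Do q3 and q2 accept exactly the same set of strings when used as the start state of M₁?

No

First remove the unreachable states {q0,q1,q4}; 5 states remain.
Start with accepting vs non-accepting: {q3,q5} | {q2,q6,q7}.
The partition is now stable with 2 blocks: {q3,q5} | {q2,q6,q7}.
q3 and q2 end up in different blocks, so they are distinguishable. For instance, the string 'ε' is accepted from only q3.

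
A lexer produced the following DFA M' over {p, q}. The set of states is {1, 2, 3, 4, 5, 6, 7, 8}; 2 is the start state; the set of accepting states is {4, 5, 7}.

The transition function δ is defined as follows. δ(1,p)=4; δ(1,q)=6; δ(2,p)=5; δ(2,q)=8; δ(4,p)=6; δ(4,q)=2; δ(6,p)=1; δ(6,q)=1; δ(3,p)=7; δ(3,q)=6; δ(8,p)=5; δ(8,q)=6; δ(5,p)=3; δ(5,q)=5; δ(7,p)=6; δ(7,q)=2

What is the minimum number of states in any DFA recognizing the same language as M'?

6

All states are reachable from the start state.
P0 = {4,5,7} | {1,2,3,6,8}.
On input q, block {4,5,7} splits into {4,7} and {5}.
Refine {1,2,3,6,8} on symbol p: members go to different blocks, giving {1,3} and {2,8} and {6}.
Refine {2,8} on symbol q: members go to different blocks, giving {2} and {8}.
No further refinement is possible. Final partition (6 blocks): {4,7} | {1,3} | {5} | {2} | {6} | {8}.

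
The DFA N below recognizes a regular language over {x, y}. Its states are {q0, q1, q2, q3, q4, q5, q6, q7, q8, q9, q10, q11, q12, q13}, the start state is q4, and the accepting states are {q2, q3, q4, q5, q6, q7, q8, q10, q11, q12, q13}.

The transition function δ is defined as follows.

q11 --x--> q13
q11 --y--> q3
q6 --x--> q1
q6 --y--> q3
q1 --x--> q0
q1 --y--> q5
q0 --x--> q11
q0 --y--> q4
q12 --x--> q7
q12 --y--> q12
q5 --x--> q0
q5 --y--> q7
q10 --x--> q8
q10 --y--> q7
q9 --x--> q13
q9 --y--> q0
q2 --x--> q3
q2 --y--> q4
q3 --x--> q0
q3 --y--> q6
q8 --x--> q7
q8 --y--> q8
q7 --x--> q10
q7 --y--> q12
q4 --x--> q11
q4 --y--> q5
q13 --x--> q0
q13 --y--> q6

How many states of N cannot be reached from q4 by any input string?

2

BFS from q4 reaches {q0, q1, q3, q4, q5, q6, q7, q8, q10, q11, q12, q13}; the 2 state(s) q2, q9 are never visited.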